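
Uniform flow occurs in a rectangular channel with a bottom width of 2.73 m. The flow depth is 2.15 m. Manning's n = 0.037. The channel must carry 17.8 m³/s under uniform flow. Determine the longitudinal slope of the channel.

Flow area A = b·y = 2.73 × 2.15 = 5.869 m². Wetted perimeter P = b + 2y = 2.73 + 2×2.15 = 7.03 m.
Hydraulic radius R = A/P = 5.869/7.03 = 0.8349 m.
From Manning's equation, S = [nQ / (1 A R^(2/3))]² = [0.037 × 17.8 / (1 × 5.869 × 0.8349^(2/3))]² = 0.016.

S = 0.016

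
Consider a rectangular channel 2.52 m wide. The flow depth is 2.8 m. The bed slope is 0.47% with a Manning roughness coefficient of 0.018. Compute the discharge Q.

Flow area A = b·y = 2.52 × 2.8 = 7.056 m². Wetted perimeter P = b + 2y = 2.52 + 2×2.8 = 8.12 m.
Hydraulic radius R = A/P = 7.056/8.12 = 0.869 m.
Manning's equation: Q = (1/n) A R^(2/3) S^(1/2) = (1/0.018) × 7.056 × 0.869^(2/3) × 0.0047^(1/2) = 24.5 m³/s.

Q = 24.5 m³/s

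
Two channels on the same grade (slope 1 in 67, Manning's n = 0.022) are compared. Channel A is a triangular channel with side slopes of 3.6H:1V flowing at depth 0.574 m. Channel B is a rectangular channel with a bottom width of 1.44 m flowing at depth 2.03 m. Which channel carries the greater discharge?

channel B

Channel A: For a triangular section with side slope z = 3.6: A = zy² = 3.6×0.574² = 1.186 m²; P = 2y√(1+z²) = 2×0.574×3.736 = 4.289 m. Hydraulic radius R = A/P = 1.186/4.289 = 0.2765 m. Q_A = (1/0.022)·1.186·0.2765^(2/3)·√0.01493 = 2.796 m³/s.
Channel B: Flow area A = b·y = 1.44 × 2.03 = 2.923 m². Wetted perimeter P = b + 2y = 1.44 + 2×2.03 = 5.5 m. Hydraulic radius R = A/P = 2.923/5.5 = 0.5315 m. Q_B = (1/0.022)·2.923·0.5315^(2/3)·√0.01493 = 10.65 m³/s.
Q_A = 2.796 m³/s vs Q_B = 10.65 m³/s, so channel B carries more.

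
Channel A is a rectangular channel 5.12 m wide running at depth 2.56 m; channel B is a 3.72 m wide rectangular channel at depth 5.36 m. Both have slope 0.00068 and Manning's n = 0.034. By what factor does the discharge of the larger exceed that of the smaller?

Channel A: Flow area A = b·y = 5.12 × 2.56 = 13.11 m². Wetted perimeter P = b + 2y = 5.12 + 2×2.56 = 10.24 m. Hydraulic radius R = A/P = 13.11/10.24 = 1.28 m. Q_A = (1/0.034)·13.11·1.28^(2/3)·√0.00068 = 11.85 m³/s.
Channel B: Flow area A = b·y = 3.72 × 5.36 = 19.94 m². Wetted perimeter P = b + 2y = 3.72 + 2×5.36 = 14.44 m. Hydraulic radius R = A/P = 19.94/14.44 = 1.381 m. Q_B = (1/0.034)·19.94·1.381^(2/3)·√0.00068 = 18.96 m³/s.
The larger discharge is 18.96 m³/s and the smaller is 11.85 m³/s; the ratio is 1.6.

1.6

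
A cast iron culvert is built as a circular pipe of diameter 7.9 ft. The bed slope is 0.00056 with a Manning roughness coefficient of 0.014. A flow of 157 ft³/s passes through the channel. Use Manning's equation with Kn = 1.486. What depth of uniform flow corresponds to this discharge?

Manning's equation rearranged: A R^(2/3) = nQ / (1.486·√S) = 0.014 × 157 / (1.486 × √0.00056) = 62.51.
Try y = 6.79 ft: A R^(2/3) = 80.15 — over.
Try y = 4.59 ft: A R^(2/3) = 49.32 — short.
Try y = 5.39 ft: A R^(2/3) = 62.43 — close enough.

y_n = 5.39 ft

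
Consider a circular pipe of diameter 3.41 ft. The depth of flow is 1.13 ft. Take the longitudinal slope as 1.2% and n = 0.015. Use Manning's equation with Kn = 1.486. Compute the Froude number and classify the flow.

supercritical

For a circular section of diameter D = 3.41 ft at depth y = 1.13 ft, the central angle is θ = 2 arccos(1 − 2y/D) = 2.454 rad. Then A = (D²/8)(θ − sin θ) = 2.643 ft² and P = Dθ/2 = 4.183 ft.
Hydraulic radius R = A/P = 2.643/4.183 = 0.6319 ft.
V = (1.486/n) R^(2/3) √S = (1.486/0.015) × 0.6319^(2/3) × √0.012 = 7.991 ft/s. Hydraulic depth D_h = A/T = 2.643/3.21 = 0.8234 ft.
Froude number Fr = V/√(g·D_h) = 7.991/√(32.2×0.8234) = 1.55, which is greater than 1, so the flow is supercritical.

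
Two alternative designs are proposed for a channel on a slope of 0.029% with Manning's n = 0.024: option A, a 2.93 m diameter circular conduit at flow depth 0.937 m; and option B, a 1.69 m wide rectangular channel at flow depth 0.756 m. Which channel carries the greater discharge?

Channel A: For a circular section of diameter D = 2.93 m at depth y = 0.937 m, the central angle is θ = 2 arccos(1 − 2y/D) = 2.404 rad. Then A = (D²/8)(θ − sin θ) = 1.858 m² and P = Dθ/2 = 3.522 m. Hydraulic radius R = A/P = 1.858/3.522 = 0.5276 m. Q_A = (1/0.024)·1.858·0.5276^(2/3)·√0.00029 = 0.861 m³/s.
Channel B: Flow area A = b·y = 1.69 × 0.756 = 1.278 m². Wetted perimeter P = b + 2y = 1.69 + 2×0.756 = 3.202 m. Hydraulic radius R = A/P = 1.278/3.202 = 0.399 m. Q_B = (1/0.024)·1.278·0.399^(2/3)·√0.00029 = 0.4913 m³/s.
Q_A = 0.861 m³/s vs Q_B = 0.4913 m³/s, so channel A carries more.

channel A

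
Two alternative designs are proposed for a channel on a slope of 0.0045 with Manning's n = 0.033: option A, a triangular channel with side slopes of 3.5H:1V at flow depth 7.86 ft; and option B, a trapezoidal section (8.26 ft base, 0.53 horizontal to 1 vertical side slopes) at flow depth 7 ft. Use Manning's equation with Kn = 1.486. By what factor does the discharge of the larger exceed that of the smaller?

2.73

Channel A: For a triangular section with side slope z = 3.5: A = zy² = 3.5×7.86² = 216.2 ft²; P = 2y√(1+z²) = 2×7.86×3.64 = 57.22 ft. Hydraulic radius R = A/P = 216.2/57.22 = 3.779 ft. Q_A = (1.486/0.033)·216.2·3.779^(2/3)·√0.0045 = 1585 ft³/s.
Channel B: With bottom width b = 8.26 ft and side slope z = 0.53: A = (b + zy)y = (8.26 + 0.53×7)×7 = 83.79 ft²; P = b + 2y√(1+z²) = 8.26 + 2×7×1.132 = 24.1 ft. Hydraulic radius R = A/P = 83.79/24.1 = 3.476 ft. Q_B = (1.486/0.033)·83.79·3.476^(2/3)·√0.0045 = 580.8 ft³/s.
The larger discharge is 1585 ft³/s and the smaller is 580.8 ft³/s; the ratio is 2.73.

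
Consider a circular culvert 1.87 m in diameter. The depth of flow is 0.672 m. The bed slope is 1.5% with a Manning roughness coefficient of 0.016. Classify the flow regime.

For a circular section of diameter D = 1.87 m at depth y = 0.672 m, the central angle is θ = 2 arccos(1 − 2y/D) = 2.571 rad. Then A = (D²/8)(θ − sin θ) = 0.888 m² and P = Dθ/2 = 2.404 m.
Hydraulic radius R = A/P = 0.888/2.404 = 0.3693 m.
V = (1/n) R^(2/3) √S = (1/0.016) × 0.3693^(2/3) × √0.015 = 3.94 m/s. Hydraulic depth D_h = A/T = 0.888/1.794 = 0.4948 m.
Froude number Fr = V/√(g·D_h) = 3.94/√(9.81×0.4948) = 1.79, which is greater than 1, so the flow is supercritical.

supercritical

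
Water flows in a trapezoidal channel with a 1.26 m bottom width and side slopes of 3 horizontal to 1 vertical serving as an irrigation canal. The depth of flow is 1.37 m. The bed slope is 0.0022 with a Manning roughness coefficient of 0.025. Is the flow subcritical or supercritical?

With bottom width b = 1.26 m and side slope z = 3: A = (b + zy)y = (1.26 + 3×1.37)×1.37 = 7.357 m²; P = b + 2y√(1+z²) = 1.26 + 2×1.37×3.162 = 9.925 m.
Hydraulic radius R = A/P = 7.357/9.925 = 0.7413 m.
V = (1/n) R^(2/3) √S = (1/0.025) × 0.7413^(2/3) × √0.0022 = 1.537 m/s. Hydraulic depth D_h = A/T = 7.357/9.48 = 0.776 m.
Froude number Fr = V/√(g·D_h) = 1.537/√(9.81×0.776) = 0.557, which is less than 1, so the flow is subcritical.

subcritical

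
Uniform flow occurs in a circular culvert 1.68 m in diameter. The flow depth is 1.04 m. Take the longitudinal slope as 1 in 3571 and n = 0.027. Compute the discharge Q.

Q = 0.543 m³/s

For a circular section of diameter D = 1.68 m at depth y = 1.04 m, the central angle is θ = 2 arccos(1 − 2y/D) = 3.622 rad. Then A = (D²/8)(θ − sin θ) = 1.441 m² and P = Dθ/2 = 3.043 m.
Hydraulic radius R = A/P = 1.441/3.043 = 0.4736 m.
Manning's equation: Q = (1/n) A R^(2/3) S^(1/2) = (1/0.027) × 1.441 × 0.4736^(2/3) × 0.00028^(1/2) = 0.543 m³/s.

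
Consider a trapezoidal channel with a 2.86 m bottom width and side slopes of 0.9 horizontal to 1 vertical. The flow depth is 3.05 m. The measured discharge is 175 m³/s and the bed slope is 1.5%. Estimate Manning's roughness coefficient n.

n = 0.016

With bottom width b = 2.86 m and side slope z = 0.9: A = (b + zy)y = (2.86 + 0.9×3.05)×3.05 = 17.1 m²; P = b + 2y√(1+z²) = 2.86 + 2×3.05×1.345 = 11.07 m.
Hydraulic radius R = A/P = 17.1/11.07 = 1.545 m.
Rearranging Manning's equation: n = (1/Q) A R^(2/3) S^(1/2) = (1/175) × 17.1 × 1.545^(2/3) × √0.015 = 0.016.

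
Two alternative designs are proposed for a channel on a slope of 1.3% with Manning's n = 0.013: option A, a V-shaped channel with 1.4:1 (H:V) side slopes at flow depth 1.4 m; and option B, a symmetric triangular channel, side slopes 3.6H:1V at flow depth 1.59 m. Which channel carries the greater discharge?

channel B

Channel A: For a triangular section with side slope z = 1.4: A = zy² = 1.4×1.4² = 2.744 m²; P = 2y√(1+z²) = 2×1.4×1.72 = 4.817 m. Hydraulic radius R = A/P = 2.744/4.817 = 0.5696 m. Q_A = (1/0.013)·2.744·0.5696^(2/3)·√0.013 = 16.54 m³/s.
Channel B: For a triangular section with side slope z = 3.6: A = zy² = 3.6×1.59² = 9.101 m²; P = 2y√(1+z²) = 2×1.59×3.736 = 11.88 m. Hydraulic radius R = A/P = 9.101/11.88 = 0.766 m. Q_B = (1/0.013)·9.101·0.766^(2/3)·√0.013 = 66.83 m³/s.
Q_A = 16.54 m³/s vs Q_B = 66.83 m³/s, so channel B carries more.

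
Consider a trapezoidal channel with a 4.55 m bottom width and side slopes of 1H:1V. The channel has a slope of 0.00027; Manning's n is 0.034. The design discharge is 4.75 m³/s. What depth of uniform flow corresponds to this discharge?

y_n = 1.55 m

Manning's equation rearranged: A R^(2/3) = nQ / (1·√S) = 0.034 × 4.75 / (√0.00027) = 9.829.
Try y = 1.77 m: A R^(2/3) = 12.42 — high.
Try y = 1.08 m: A R^(2/3) = 5.238 — low.
Try y = 1.55 m: A R^(2/3) = 9.819 — matches.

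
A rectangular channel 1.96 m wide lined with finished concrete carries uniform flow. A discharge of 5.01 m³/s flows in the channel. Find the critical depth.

y_c = 0.873 m

For a rectangular channel, critical depth y_c = (q²/g)^(1/3) where q = Q/b = 5.01/1.96 = 2.556 m²/s.
So y_c = (2.556²/9.81)^(1/3) = 0.873 m.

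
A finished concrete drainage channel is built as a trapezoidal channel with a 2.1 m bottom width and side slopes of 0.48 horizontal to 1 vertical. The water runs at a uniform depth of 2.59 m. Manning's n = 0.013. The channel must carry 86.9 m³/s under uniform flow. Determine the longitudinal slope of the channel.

S = 0.0149

With bottom width b = 2.1 m and side slope z = 0.48: A = (b + zy)y = (2.1 + 0.48×2.59)×2.59 = 8.659 m²; P = b + 2y√(1+z²) = 2.1 + 2×2.59×1.109 = 7.846 m.
Hydraulic radius R = A/P = 8.659/7.846 = 1.104 m.
From Manning's equation, S = [nQ / (1 A R^(2/3))]² = [0.013 × 86.9 / (1 × 8.659 × 1.104^(2/3))]² = 0.0149.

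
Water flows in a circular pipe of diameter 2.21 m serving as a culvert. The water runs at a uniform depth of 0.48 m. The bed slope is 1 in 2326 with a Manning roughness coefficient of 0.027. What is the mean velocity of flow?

For a circular section of diameter D = 2.21 m at depth y = 0.48 m, the central angle is θ = 2 arccos(1 − 2y/D) = 1.939 rad. Then A = (D²/8)(θ − sin θ) = 0.6144 m² and P = Dθ/2 = 2.143 m.
Hydraulic radius R = A/P = 0.6144/2.143 = 0.2867 m.
From Manning's equation, V = (1/n) R^(2/3) S^(1/2) = (1/0.027) × 0.2867^(2/3) × 0.0004299^(1/2) = 0.334 m/s.

V = 0.334 m/s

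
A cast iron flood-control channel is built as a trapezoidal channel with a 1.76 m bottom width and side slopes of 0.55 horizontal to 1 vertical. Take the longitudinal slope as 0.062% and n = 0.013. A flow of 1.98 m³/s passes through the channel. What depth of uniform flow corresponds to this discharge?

Manning's equation rearranged: A R^(2/3) = nQ / (1·√S) = 0.013 × 1.98 / (√0.00062) = 1.034.
At y = 0.685 m: A R^(2/3) = 0.8472 — short.
At y = 0.927 m: A R^(2/3) = 1.4 — over.
At y = 0.773 m: A R^(2/3) = 1.034 — close enough.

y_n = 0.773 m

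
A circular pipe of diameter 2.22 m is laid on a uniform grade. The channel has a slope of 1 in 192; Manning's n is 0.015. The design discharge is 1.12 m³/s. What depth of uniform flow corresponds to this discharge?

Manning's equation rearranged: A R^(2/3) = nQ / (1·√S) = 0.015 × 1.12 / (√0.005208) = 0.2328.
At y = 0.389 m: A R^(2/3) = 0.1749 — too small.
At y = 0.499 m: A R^(2/3) = 0.2897 — too large.
At y = 0.448 m: A R^(2/3) = 0.2331 — ≈ 0.2328.

y_n = 0.448 m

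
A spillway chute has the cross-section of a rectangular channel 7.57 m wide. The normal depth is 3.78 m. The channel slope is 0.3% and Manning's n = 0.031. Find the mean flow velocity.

Flow area A = b·y = 7.57 × 3.78 = 28.61 m². Wetted perimeter P = b + 2y = 7.57 + 2×3.78 = 15.13 m.
Hydraulic radius R = A/P = 28.61/15.13 = 1.891 m.
From Manning's equation, V = (1/n) R^(2/3) S^(1/2) = (1/0.031) × 1.891^(2/3) × 0.003^(1/2) = 2.7 m/s.

V = 2.7 m/s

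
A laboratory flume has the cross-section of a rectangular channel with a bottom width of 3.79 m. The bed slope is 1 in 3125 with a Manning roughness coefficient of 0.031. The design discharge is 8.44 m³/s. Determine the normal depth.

Manning's equation rearranged: A R^(2/3) = nQ / (1·√S) = 0.031 × 8.44 / (√0.00032) = 14.63.
Try y = 3.93 m: A R^(2/3) = 17.55 — too large.
Try y = 3.39 m: A R^(2/3) = 14.63 — matches.

y_n = 3.39 m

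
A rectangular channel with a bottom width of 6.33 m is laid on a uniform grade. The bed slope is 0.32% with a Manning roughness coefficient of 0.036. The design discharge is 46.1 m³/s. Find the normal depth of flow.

Manning's equation rearranged: A R^(2/3) = nQ / (1·√S) = 0.036 × 46.1 / (√0.0032) = 29.34.
Try y = 3.68 m: A R^(2/3) = 33.2 — high.
Try y = 2.75 m: A R^(2/3) = 22.52 — low.
Try y = 3.35 m: A R^(2/3) = 29.34 — close enough.

y_n = 3.35 m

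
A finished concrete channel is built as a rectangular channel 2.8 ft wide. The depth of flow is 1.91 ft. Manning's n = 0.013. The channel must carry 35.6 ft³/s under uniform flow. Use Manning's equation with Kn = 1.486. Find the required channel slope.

Flow area A = b·y = 2.8 × 1.91 = 5.348 ft². Wetted perimeter P = b + 2y = 2.8 + 2×1.91 = 6.62 ft.
Hydraulic radius R = A/P = 5.348/6.62 = 0.8079 ft.
From Manning's equation, S = [nQ / (1.486 A R^(2/3))]² = [0.013 × 35.6 / (1.486 × 5.348 × 0.8079^(2/3))]² = 0.00451.

S = 0.00451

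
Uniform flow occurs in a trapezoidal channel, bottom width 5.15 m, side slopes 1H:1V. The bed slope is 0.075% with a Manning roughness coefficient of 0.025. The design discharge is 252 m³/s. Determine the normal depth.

Manning's equation rearranged: A R^(2/3) = nQ / (1·√S) = 0.025 × 252 / (√0.00075) = 230.
Try y = 8.57 m: A R^(2/3) = 296.3 — high.
Try y = 5.66 m: A R^(2/3) = 124.2 — low.
Try y = 7.61 m: A R^(2/3) = 229.8 — close enough.

y_n = 7.61 m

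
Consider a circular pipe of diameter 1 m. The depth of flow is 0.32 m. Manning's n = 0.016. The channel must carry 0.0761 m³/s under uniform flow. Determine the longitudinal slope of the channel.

S = 0.00031

For a circular section of diameter D = 1 m at depth y = 0.32 m, the central angle is θ = 2 arccos(1 − 2y/D) = 2.405 rad. Then A = (D²/8)(θ − sin θ) = 0.2167 m² and P = Dθ/2 = 1.203 m.
Hydraulic radius R = A/P = 0.2167/1.203 = 0.1802 m.
From Manning's equation, S = [nQ / (1 A R^(2/3))]² = [0.016 × 0.0761 / (1 × 0.2167 × 0.1802^(2/3))]² = 0.00031.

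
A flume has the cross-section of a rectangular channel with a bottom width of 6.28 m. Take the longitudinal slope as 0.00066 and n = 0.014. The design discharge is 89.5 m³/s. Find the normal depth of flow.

Manning's equation rearranged: A R^(2/3) = nQ / (1·√S) = 0.014 × 89.5 / (√0.00066) = 48.77.
Try y = 5.46 m: A R^(2/3) = 54.31 — over.
Try y = 4.31 m: A R^(2/3) = 40.3 — short.
Try y = 5.01 m: A R^(2/3) = 48.78 — close enough.

y_n = 5.01 m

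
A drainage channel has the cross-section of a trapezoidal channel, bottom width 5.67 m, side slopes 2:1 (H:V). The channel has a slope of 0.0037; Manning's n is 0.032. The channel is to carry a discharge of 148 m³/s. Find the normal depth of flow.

Manning's equation rearranged: A R^(2/3) = nQ / (1·√S) = 0.032 × 148 / (√0.0037) = 77.86.
Trying y = 3 m: A R^(2/3) = 52.46 — short.
Trying y = 4.15 m: A R^(2/3) = 103.7 — over.
Trying y = 3.63 m: A R^(2/3) = 78.01 — close enough.

y_n = 3.63 m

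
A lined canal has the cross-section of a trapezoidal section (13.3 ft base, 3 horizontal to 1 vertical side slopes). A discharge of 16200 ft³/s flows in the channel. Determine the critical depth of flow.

At critical depth, Q² T / (g A³) = 1, i.e. A³/T = Q²/g = 16200²/32.2 = 8150000.
Try y = 13.8 ft: A³/T = 4476000 — too small.
Try y = 19.5 ft: A³/T = 21060000 — too large.
Try y = 15.8 ft: A³/T = 8160000 — close enough.

y_c = 15.8 ft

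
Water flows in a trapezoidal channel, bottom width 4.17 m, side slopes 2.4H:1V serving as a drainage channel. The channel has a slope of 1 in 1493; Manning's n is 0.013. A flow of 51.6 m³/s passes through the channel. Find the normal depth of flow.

Manning's equation rearranged: A R^(2/3) = nQ / (1·√S) = 0.013 × 51.6 / (√0.0006698) = 25.92.
At y = 2 m: A R^(2/3) = 20.61 — low.
At y = 2.56 m: A R^(2/3) = 34.76 — high.
At y = 2.23 m: A R^(2/3) = 25.9 — matches.

y_n = 2.23 m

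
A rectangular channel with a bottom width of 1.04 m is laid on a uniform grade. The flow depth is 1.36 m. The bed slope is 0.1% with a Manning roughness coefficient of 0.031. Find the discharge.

Flow area A = b·y = 1.04 × 1.36 = 1.414 m². Wetted perimeter P = b + 2y = 1.04 + 2×1.36 = 3.76 m.
Hydraulic radius R = A/P = 1.414/3.76 = 0.3762 m.
Manning's equation: Q = (1/n) A R^(2/3) S^(1/2) = (1/0.031) × 1.414 × 0.3762^(2/3) × 0.001^(1/2) = 0.752 m³/s.

Q = 0.752 m³/s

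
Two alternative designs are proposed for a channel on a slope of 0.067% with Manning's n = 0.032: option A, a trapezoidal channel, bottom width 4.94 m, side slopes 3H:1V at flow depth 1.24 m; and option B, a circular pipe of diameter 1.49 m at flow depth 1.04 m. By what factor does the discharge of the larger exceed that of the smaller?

12.7

Channel A: With bottom width b = 4.94 m and side slope z = 3: A = (b + zy)y = (4.94 + 3×1.24)×1.24 = 10.74 m²; P = b + 2y√(1+z²) = 4.94 + 2×1.24×3.162 = 12.78 m. Hydraulic radius R = A/P = 10.74/12.78 = 0.8401 m. Q_A = (1/0.032)·10.74·0.8401^(2/3)·√0.00067 = 7.734 m³/s.
Channel B: For a circular section of diameter D = 1.49 m at depth y = 1.04 m, the central angle is θ = 2 arccos(1 − 2y/D) = 3.956 rad. Then A = (D²/8)(θ − sin θ) = 1.3 m² and P = Dθ/2 = 2.947 m. Hydraulic radius R = A/P = 1.3/2.947 = 0.441 m. Q_B = (1/0.032)·1.3·0.441^(2/3)·√0.00067 = 0.609 m³/s.
The larger discharge is 7.734 m³/s and the smaller is 0.609 m³/s; the ratio is 12.7.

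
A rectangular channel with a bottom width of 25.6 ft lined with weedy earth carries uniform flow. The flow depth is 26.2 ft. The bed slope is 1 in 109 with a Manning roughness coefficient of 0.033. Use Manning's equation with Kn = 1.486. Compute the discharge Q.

Q = 12100 ft³/s

Flow area A = b·y = 25.6 × 26.2 = 670.7 ft². Wetted perimeter P = b + 2y = 25.6 + 2×26.2 = 78 ft.
Hydraulic radius R = A/P = 670.7/78 = 8.599 ft.
Manning's equation: Q = (1.486/n) A R^(2/3) S^(1/2) = (1.486/0.033) × 670.7 × 8.599^(2/3) × 0.009174^(1/2) = 12100 ft³/s.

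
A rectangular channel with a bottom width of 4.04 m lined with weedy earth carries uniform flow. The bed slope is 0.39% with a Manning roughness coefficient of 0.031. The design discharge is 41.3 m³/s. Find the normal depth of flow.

y_n = 4.14 m

Manning's equation rearranged: A R^(2/3) = nQ / (1·√S) = 0.031 × 41.3 / (√0.0039) = 20.5.
Try y = 3.33 m: A R^(2/3) = 15.67 — low.
Try y = 4.77 m: A R^(2/3) = 24.34 — high.
Try y = 4.14 m: A R^(2/3) = 20.51 — matches.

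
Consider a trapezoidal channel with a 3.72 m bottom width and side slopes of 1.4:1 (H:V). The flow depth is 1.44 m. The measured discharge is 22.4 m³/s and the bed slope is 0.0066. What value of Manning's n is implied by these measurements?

n = 0.029

With bottom width b = 3.72 m and side slope z = 1.4: A = (b + zy)y = (3.72 + 1.4×1.44)×1.44 = 8.26 m²; P = b + 2y√(1+z²) = 3.72 + 2×1.44×1.72 = 8.675 m.
Hydraulic radius R = A/P = 8.26/8.675 = 0.9521 m.
Rearranging Manning's equation: n = (1/Q) A R^(2/3) S^(1/2) = (1/22.4) × 8.26 × 0.9521^(2/3) × √0.0066 = 0.029.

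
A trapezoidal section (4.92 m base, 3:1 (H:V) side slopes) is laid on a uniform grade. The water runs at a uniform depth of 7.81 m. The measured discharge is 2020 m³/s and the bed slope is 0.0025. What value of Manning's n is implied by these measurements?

n = 0.014

With bottom width b = 4.92 m and side slope z = 3: A = (b + zy)y = (4.92 + 3×7.81)×7.81 = 221.4 m²; P = b + 2y√(1+z²) = 4.92 + 2×7.81×3.162 = 54.31 m.
Hydraulic radius R = A/P = 221.4/54.31 = 4.076 m.
Rearranging Manning's equation: n = (1/Q) A R^(2/3) S^(1/2) = (1/2020) × 221.4 × 4.076^(2/3) × √0.0025 = 0.014.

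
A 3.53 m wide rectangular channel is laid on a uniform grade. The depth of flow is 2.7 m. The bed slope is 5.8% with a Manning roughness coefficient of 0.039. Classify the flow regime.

Flow area A = b·y = 3.53 × 2.7 = 9.531 m². Wetted perimeter P = b + 2y = 3.53 + 2×2.7 = 8.93 m.
Hydraulic radius R = A/P = 9.531/8.93 = 1.067 m.
V = (1/n) R^(2/3) √S = (1/0.039) × 1.067^(2/3) × √0.058 = 6.449 m/s. Hydraulic depth D_h = A/T = 9.531/3.53 = 2.7 m.
Froude number Fr = V/√(g·D_h) = 6.449/√(9.81×2.7) = 1.25, which is greater than 1, so the flow is supercritical.

supercritical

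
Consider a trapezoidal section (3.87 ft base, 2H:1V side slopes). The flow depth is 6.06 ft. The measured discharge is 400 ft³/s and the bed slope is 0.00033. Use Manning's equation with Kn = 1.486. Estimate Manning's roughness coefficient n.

With bottom width b = 3.87 ft and side slope z = 2: A = (b + zy)y = (3.87 + 2×6.06)×6.06 = 96.9 ft²; P = b + 2y√(1+z²) = 3.87 + 2×6.06×2.236 = 30.97 ft.
Hydraulic radius R = A/P = 96.9/30.97 = 3.129 ft.
Rearranging Manning's equation: n = (1.486/Q) A R^(2/3) S^(1/2) = (1.486/400) × 96.9 × 3.129^(2/3) × √0.00033 = 0.014.

n = 0.014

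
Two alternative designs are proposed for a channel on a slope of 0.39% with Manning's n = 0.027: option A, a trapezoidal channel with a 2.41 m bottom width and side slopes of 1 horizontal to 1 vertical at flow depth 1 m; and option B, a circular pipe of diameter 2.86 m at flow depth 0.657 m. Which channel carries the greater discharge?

Channel A: With bottom width b = 2.41 m and side slope z = 1: A = (b + zy)y = (2.41 + 1×1)×1 = 3.41 m²; P = b + 2y√(1+z²) = 2.41 + 2×1×1.414 = 5.238 m. Hydraulic radius R = A/P = 3.41/5.238 = 0.651 m. Q_A = (1/0.027)·3.41·0.651^(2/3)·√0.0039 = 5.924 m³/s.
Channel B: For a circular section of diameter D = 2.86 m at depth y = 0.657 m, the central angle is θ = 2 arccos(1 − 2y/D) = 1.999 rad. Then A = (D²/8)(θ − sin θ) = 1.114 m² and P = Dθ/2 = 2.859 m. Hydraulic radius R = A/P = 1.114/2.859 = 0.3897 m. Q_B = (1/0.027)·1.114·0.3897^(2/3)·√0.0039 = 1.375 m³/s.
Q_A = 5.924 m³/s vs Q_B = 1.375 m³/s, so channel A carries more.

channel A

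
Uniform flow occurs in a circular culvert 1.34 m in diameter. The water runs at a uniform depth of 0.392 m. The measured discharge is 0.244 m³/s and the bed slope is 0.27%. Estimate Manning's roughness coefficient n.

For a circular section of diameter D = 1.34 m at depth y = 0.392 m, the central angle is θ = 2 arccos(1 − 2y/D) = 2.286 rad. Then A = (D²/8)(θ − sin θ) = 0.3436 m² and P = Dθ/2 = 1.532 m.
Hydraulic radius R = A/P = 0.3436/1.532 = 0.2243 m.
Rearranging Manning's equation: n = (1/Q) A R^(2/3) S^(1/2) = (1/0.244) × 0.3436 × 0.2243^(2/3) × √0.0027 = 0.027.

n = 0.027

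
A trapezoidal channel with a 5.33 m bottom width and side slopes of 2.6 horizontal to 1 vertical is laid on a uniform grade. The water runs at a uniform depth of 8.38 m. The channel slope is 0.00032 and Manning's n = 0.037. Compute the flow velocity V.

V = 1.29 m/s

With bottom width b = 5.33 m and side slope z = 2.6: A = (b + zy)y = (5.33 + 2.6×8.38)×8.38 = 227.2 m²; P = b + 2y√(1+z²) = 5.33 + 2×8.38×2.786 = 52.02 m.
Hydraulic radius R = A/P = 227.2/52.02 = 4.369 m.
From Manning's equation, V = (1/n) R^(2/3) S^(1/2) = (1/0.037) × 4.369^(2/3) × 0.00032^(1/2) = 1.29 m/s.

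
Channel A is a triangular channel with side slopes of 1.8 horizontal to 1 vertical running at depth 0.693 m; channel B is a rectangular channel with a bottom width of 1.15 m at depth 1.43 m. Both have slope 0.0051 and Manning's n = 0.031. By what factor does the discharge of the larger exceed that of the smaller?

2.33

Channel A: For a triangular section with side slope z = 1.8: A = zy² = 1.8×0.693² = 0.8644 m²; P = 2y√(1+z²) = 2×0.693×2.059 = 2.854 m. Hydraulic radius R = A/P = 0.8644/2.854 = 0.3029 m. Q_A = (1/0.031)·0.8644·0.3029^(2/3)·√0.0051 = 0.8982 m³/s.
Channel B: Flow area A = b·y = 1.15 × 1.43 = 1.644 m². Wetted perimeter P = b + 2y = 1.15 + 2×1.43 = 4.01 m. Hydraulic radius R = A/P = 1.644/4.01 = 0.4101 m. Q_B = (1/0.031)·1.644·0.4101^(2/3)·√0.0051 = 2.091 m³/s.
The larger discharge is 2.091 m³/s and the smaller is 0.8982 m³/s; the ratio is 2.33.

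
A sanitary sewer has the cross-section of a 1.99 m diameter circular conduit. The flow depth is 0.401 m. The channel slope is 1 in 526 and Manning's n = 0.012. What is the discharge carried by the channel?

For a circular section of diameter D = 1.99 m at depth y = 0.401 m, the central angle is θ = 2 arccos(1 − 2y/D) = 1.862 rad. Then A = (D²/8)(θ − sin θ) = 0.4476 m² and P = Dθ/2 = 1.853 m.
Hydraulic radius R = A/P = 0.4476/1.853 = 0.2416 m.
Manning's equation: Q = (1/n) A R^(2/3) S^(1/2) = (1/0.012) × 0.4476 × 0.2416^(2/3) × 0.001901^(1/2) = 0.631 m³/s.

Q = 0.631 m³/s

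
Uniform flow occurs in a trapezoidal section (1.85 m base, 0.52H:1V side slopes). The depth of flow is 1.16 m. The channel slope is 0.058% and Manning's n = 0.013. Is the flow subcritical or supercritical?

With bottom width b = 1.85 m and side slope z = 0.52: A = (b + zy)y = (1.85 + 0.52×1.16)×1.16 = 2.846 m²; P = b + 2y√(1+z²) = 1.85 + 2×1.16×1.127 = 4.465 m.
Hydraulic radius R = A/P = 2.846/4.465 = 0.6373 m.
V = (1/n) R^(2/3) √S = (1/0.013) × 0.6373^(2/3) × √0.00058 = 1.372 m/s. Hydraulic depth D_h = A/T = 2.846/3.056 = 0.9311 m.
Froude number Fr = V/√(g·D_h) = 1.372/√(9.81×0.9311) = 0.454, which is less than 1, so the flow is subcritical.

subcritical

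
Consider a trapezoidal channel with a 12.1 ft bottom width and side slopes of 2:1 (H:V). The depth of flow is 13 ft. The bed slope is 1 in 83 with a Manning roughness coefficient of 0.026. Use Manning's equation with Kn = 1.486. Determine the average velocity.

With bottom width b = 12.1 ft and side slope z = 2: A = (b + zy)y = (12.1 + 2×13)×13 = 495.3 ft²; P = b + 2y√(1+z²) = 12.1 + 2×13×2.236 = 70.24 ft.
Hydraulic radius R = A/P = 495.3/70.24 = 7.052 ft.
From Manning's equation, V = (1.486/n) R^(2/3) S^(1/2) = (1.486/0.026) × 7.052^(2/3) × 0.01205^(1/2) = 23.1 ft/s.

V = 23.1 ft/s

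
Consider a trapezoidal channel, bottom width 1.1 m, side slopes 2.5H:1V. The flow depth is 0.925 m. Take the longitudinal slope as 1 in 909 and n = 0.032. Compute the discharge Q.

With bottom width b = 1.1 m and side slope z = 2.5: A = (b + zy)y = (1.1 + 2.5×0.925)×0.925 = 3.157 m²; P = b + 2y√(1+z²) = 1.1 + 2×0.925×2.693 = 6.081 m.
Hydraulic radius R = A/P = 3.157/6.081 = 0.5191 m.
Manning's equation: Q = (1/n) A R^(2/3) S^(1/2) = (1/0.032) × 3.157 × 0.5191^(2/3) × 0.0011^(1/2) = 2.11 m³/s.

Q = 2.11 m³/s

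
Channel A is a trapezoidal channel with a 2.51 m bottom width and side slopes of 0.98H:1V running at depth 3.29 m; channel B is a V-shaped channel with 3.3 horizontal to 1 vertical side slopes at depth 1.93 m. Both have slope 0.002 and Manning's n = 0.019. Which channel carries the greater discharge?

channel A

Channel A: With bottom width b = 2.51 m and side slope z = 0.98: A = (b + zy)y = (2.51 + 0.98×3.29)×3.29 = 18.87 m²; P = b + 2y√(1+z²) = 2.51 + 2×3.29×1.4 = 11.72 m. Hydraulic radius R = A/P = 18.87/11.72 = 1.609 m. Q_A = (1/0.019)·18.87·1.609^(2/3)·√0.002 = 60.98 m³/s.
Channel B: For a triangular section with side slope z = 3.3: A = zy² = 3.3×1.93² = 12.29 m²; P = 2y√(1+z²) = 2×1.93×3.448 = 13.31 m. Hydraulic radius R = A/P = 12.29/13.31 = 0.9235 m. Q_B = (1/0.019)·12.29·0.9235^(2/3)·√0.002 = 27.44 m³/s.
Q_A = 60.98 m³/s vs Q_B = 27.44 m³/s, so channel A carries more.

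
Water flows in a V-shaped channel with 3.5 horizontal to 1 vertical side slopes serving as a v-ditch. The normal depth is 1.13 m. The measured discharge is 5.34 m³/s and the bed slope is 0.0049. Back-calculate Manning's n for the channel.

n = 0.039

For a triangular section with side slope z = 3.5: A = zy² = 3.5×1.13² = 4.469 m²; P = 2y√(1+z²) = 2×1.13×3.64 = 8.227 m.
Hydraulic radius R = A/P = 4.469/8.227 = 0.5433 m.
Rearranging Manning's equation: n = (1/Q) A R^(2/3) S^(1/2) = (1/5.34) × 4.469 × 0.5433^(2/3) × √0.0049 = 0.039.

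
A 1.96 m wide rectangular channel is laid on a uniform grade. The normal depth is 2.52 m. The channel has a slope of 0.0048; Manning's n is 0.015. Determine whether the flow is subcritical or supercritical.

Flow area A = b·y = 1.96 × 2.52 = 4.939 m². Wetted perimeter P = b + 2y = 1.96 + 2×2.52 = 7 m.
Hydraulic radius R = A/P = 4.939/7 = 0.7056 m.
V = (1/n) R^(2/3) √S = (1/0.015) × 0.7056^(2/3) × √0.0048 = 3.661 m/s. Hydraulic depth D_h = A/T = 4.939/1.96 = 2.52 m.
Froude number Fr = V/√(g·D_h) = 3.661/√(9.81×2.52) = 0.736, which is less than 1, so the flow is subcritical.

subcritical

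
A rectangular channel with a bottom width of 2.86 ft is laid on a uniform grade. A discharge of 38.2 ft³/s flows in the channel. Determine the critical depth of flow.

For a rectangular channel, critical depth y_c = (q²/g)^(1/3) where q = Q/b = 38.2/2.86 = 13.36 ft²/s.
So y_c = (13.36²/32.2)^(1/3) = 1.77 ft.

y_c = 1.77 ft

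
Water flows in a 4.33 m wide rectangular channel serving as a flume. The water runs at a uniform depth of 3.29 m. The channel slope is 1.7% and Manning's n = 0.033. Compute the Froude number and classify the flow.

Flow area A = b·y = 4.33 × 3.29 = 14.25 m². Wetted perimeter P = b + 2y = 4.33 + 2×3.29 = 10.91 m.
Hydraulic radius R = A/P = 14.25/10.91 = 1.306 m.
V = (1/n) R^(2/3) √S = (1/0.033) × 1.306^(2/3) × √0.017 = 4.72 m/s. Hydraulic depth D_h = A/T = 14.25/4.33 = 3.29 m.
Froude number Fr = V/√(g·D_h) = 4.72/√(9.81×3.29) = 0.831, which is less than 1, so the flow is subcritical.

subcritical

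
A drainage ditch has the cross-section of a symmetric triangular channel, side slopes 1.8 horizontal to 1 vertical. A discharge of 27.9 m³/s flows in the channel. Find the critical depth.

y_c = 2.18 m

At critical depth, Q² T / (g A³) = 1, i.e. A³/T = Q²/g = 27.9²/9.81 = 79.35.
At y = 2.68 m: A³/T = 224 — high.
At y = 1.66 m: A³/T = 20.42 — low.
At y = 2.18 m: A³/T = 79.76 — close enough.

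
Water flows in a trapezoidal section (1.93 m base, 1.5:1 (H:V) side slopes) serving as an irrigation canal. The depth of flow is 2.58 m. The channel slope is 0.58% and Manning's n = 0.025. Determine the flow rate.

With bottom width b = 1.93 m and side slope z = 1.5: A = (b + zy)y = (1.93 + 1.5×2.58)×2.58 = 14.96 m²; P = b + 2y√(1+z²) = 1.93 + 2×2.58×1.803 = 11.23 m.
Hydraulic radius R = A/P = 14.96/11.23 = 1.332 m.
Manning's equation: Q = (1/n) A R^(2/3) S^(1/2) = (1/0.025) × 14.96 × 1.332^(2/3) × 0.0058^(1/2) = 55.2 m³/s.

Q = 55.2 m³/s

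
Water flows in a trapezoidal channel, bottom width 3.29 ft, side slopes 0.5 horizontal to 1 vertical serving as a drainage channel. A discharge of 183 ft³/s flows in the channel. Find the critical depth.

y_c = 3.76 ft

At critical depth, Q² T / (g A³) = 1, i.e. A³/T = Q²/g = 183²/32.2 = 1040.
Trying y = 4.19 ft: A³/T = 1536 — too large.
Trying y = 3.02 ft: A³/T = 482.7 — too small.
Trying y = 3.76 ft: A³/T = 1042 — ≈ 1040.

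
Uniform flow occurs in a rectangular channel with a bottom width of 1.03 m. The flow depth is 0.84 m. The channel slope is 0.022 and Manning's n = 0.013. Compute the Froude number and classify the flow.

supercritical

Flow area A = b·y = 1.03 × 0.84 = 0.8652 m². Wetted perimeter P = b + 2y = 1.03 + 2×0.84 = 2.71 m.
Hydraulic radius R = A/P = 0.8652/2.71 = 0.3193 m.
V = (1/n) R^(2/3) √S = (1/0.013) × 0.3193^(2/3) × √0.022 = 5.33 m/s. Hydraulic depth D_h = A/T = 0.8652/1.03 = 0.84 m.
Froude number Fr = V/√(g·D_h) = 5.33/√(9.81×0.84) = 1.86, which is greater than 1, so the flow is supercritical.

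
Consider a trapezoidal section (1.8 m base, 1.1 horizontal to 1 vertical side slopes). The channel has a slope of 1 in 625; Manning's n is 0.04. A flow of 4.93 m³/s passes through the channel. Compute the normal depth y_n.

Manning's equation rearranged: A R^(2/3) = nQ / (1·√S) = 0.04 × 4.93 / (√0.0016) = 4.93.
Try y = 1.39 m: A R^(2/3) = 3.921 — short.
Try y = 1.77 m: A R^(2/3) = 6.36 — over.
Try y = 1.56 m: A R^(2/3) = 4.929 — ≈ 4.93.

y_n = 1.56 m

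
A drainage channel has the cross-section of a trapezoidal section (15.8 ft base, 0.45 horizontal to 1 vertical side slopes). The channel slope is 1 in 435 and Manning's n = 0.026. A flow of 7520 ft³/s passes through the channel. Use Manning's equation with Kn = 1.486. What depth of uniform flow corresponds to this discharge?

y_n = 23.6 ft

Manning's equation rearranged: A R^(2/3) = nQ / (1.486·√S) = 0.026 × 7520 / (1.486 × √0.002299) = 2744.
At y = 25.7 ft: A R^(2/3) = 3209 — too large.
At y = 23.6 ft: A R^(2/3) = 2743 — ≈ 2744.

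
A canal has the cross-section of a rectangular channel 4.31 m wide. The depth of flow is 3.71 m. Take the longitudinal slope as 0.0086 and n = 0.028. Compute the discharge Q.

Q = 65.1 m³/s

Flow area A = b·y = 4.31 × 3.71 = 15.99 m². Wetted perimeter P = b + 2y = 4.31 + 2×3.71 = 11.73 m.
Hydraulic radius R = A/P = 15.99/11.73 = 1.363 m.
Manning's equation: Q = (1/n) A R^(2/3) S^(1/2) = (1/0.028) × 15.99 × 1.363^(2/3) × 0.0086^(1/2) = 65.1 m³/s.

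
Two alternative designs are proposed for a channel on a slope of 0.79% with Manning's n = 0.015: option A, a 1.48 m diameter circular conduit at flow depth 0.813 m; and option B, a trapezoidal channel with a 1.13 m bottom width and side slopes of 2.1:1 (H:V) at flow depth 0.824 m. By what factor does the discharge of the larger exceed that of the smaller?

2.77

Channel A: For a circular section of diameter D = 1.48 m at depth y = 0.813 m, the central angle is θ = 2 arccos(1 − 2y/D) = 3.339 rad. Then A = (D²/8)(θ − sin θ) = 0.968 m² and P = Dθ/2 = 2.471 m. Hydraulic radius R = A/P = 0.968/2.471 = 0.3918 m. Q_A = (1/0.015)·0.968·0.3918^(2/3)·√0.0079 = 3.071 m³/s.
Channel B: With bottom width b = 1.13 m and side slope z = 2.1: A = (b + zy)y = (1.13 + 2.1×0.824)×0.824 = 2.357 m²; P = b + 2y√(1+z²) = 1.13 + 2×0.824×2.326 = 4.963 m. Hydraulic radius R = A/P = 2.357/4.963 = 0.4749 m. Q_B = (1/0.015)·2.357·0.4749^(2/3)·√0.0079 = 8.501 m³/s.
The larger discharge is 8.501 m³/s and the smaller is 3.071 m³/s; the ratio is 2.77.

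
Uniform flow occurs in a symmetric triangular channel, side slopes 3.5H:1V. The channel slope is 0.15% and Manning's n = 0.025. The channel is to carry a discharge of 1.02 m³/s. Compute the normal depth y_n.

Manning's equation rearranged: A R^(2/3) = nQ / (1·√S) = 0.025 × 1.02 / (√0.0015) = 0.6584.
Try y = 0.751 m: A R^(2/3) = 1.001 — high.
Try y = 0.642 m: A R^(2/3) = 0.6588 — matches.

y_n = 0.642 m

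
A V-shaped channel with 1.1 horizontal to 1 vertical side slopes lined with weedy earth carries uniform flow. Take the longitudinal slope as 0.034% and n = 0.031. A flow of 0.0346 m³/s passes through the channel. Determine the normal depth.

y_n = 0.426 m

Manning's equation rearranged: A R^(2/3) = nQ / (1·√S) = 0.031 × 0.0346 / (√0.00034) = 0.05817.
Trying y = 0.369 m: A R^(2/3) = 0.03971 — short.
Trying y = 0.463 m: A R^(2/3) = 0.07273 — over.
Trying y = 0.426 m: A R^(2/3) = 0.05825 — ≈ 0.05817.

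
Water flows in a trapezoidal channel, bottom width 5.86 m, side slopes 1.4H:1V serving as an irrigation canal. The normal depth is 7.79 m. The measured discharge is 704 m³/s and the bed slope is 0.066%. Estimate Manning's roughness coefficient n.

n = 0.012

With bottom width b = 5.86 m and side slope z = 1.4: A = (b + zy)y = (5.86 + 1.4×7.79)×7.79 = 130.6 m²; P = b + 2y√(1+z²) = 5.86 + 2×7.79×1.72 = 32.66 m.
Hydraulic radius R = A/P = 130.6/32.66 = 3.998 m.
Rearranging Manning's equation: n = (1/Q) A R^(2/3) S^(1/2) = (1/704) × 130.6 × 3.998^(2/3) × √0.00066 = 0.012.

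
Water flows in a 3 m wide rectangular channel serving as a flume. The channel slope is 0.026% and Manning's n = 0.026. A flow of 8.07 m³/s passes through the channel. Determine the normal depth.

Manning's equation rearranged: A R^(2/3) = nQ / (1·√S) = 0.026 × 8.07 / (√0.00026) = 13.01.
Trying y = 4.62 m: A R^(2/3) = 15.06 — over.
Trying y = 2.9 m: A R^(2/3) = 8.634 — short.
Trying y = 4.08 m: A R^(2/3) = 13.02 — matches.

y_n = 4.08 m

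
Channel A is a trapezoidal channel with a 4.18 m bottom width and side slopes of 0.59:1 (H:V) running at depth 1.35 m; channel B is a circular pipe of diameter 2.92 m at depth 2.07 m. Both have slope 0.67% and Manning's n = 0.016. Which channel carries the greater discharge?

channel A

Channel A: With bottom width b = 4.18 m and side slope z = 0.59: A = (b + zy)y = (4.18 + 0.59×1.35)×1.35 = 6.718 m²; P = b + 2y√(1+z²) = 4.18 + 2×1.35×1.161 = 7.315 m. Hydraulic radius R = A/P = 6.718/7.315 = 0.9184 m. Q_A = (1/0.016)·6.718·0.9184^(2/3)·√0.0067 = 32.47 m³/s.
Channel B: For a circular section of diameter D = 2.92 m at depth y = 2.07 m, the central angle is θ = 2 arccos(1 − 2y/D) = 4.004 rad. Then A = (D²/8)(θ − sin θ) = 5.076 m² and P = Dθ/2 = 5.845 m. Hydraulic radius R = A/P = 5.076/5.845 = 0.8684 m. Q_B = (1/0.016)·5.076·0.8684^(2/3)·√0.0067 = 23.64 m³/s.
Q_A = 32.47 m³/s vs Q_B = 23.64 m³/s, so channel A carries more.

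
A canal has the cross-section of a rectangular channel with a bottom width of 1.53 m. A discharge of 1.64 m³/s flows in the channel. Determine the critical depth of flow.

For a rectangular channel, critical depth y_c = (q²/g)^(1/3) where q = Q/b = 1.64/1.53 = 1.072 m²/s.
So y_c = (1.072²/9.81)^(1/3) = 0.489 m.

y_c = 0.489 m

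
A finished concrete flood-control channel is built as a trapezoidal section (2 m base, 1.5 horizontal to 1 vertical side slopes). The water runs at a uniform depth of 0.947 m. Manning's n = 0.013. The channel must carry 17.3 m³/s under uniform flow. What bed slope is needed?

With bottom width b = 2 m and side slope z = 1.5: A = (b + zy)y = (2 + 1.5×0.947)×0.947 = 3.239 m²; P = b + 2y√(1+z²) = 2 + 2×0.947×1.803 = 5.414 m.
Hydraulic radius R = A/P = 3.239/5.414 = 0.5983 m.
From Manning's equation, S = [nQ / (1 A R^(2/3))]² = [0.013 × 17.3 / (1 × 3.239 × 0.5983^(2/3))]² = 0.00956.

S = 0.00956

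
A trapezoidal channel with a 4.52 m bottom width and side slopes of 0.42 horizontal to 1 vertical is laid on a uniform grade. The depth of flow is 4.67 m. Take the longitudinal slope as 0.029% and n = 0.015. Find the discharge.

With bottom width b = 4.52 m and side slope z = 0.42: A = (b + zy)y = (4.52 + 0.42×4.67)×4.67 = 30.27 m²; P = b + 2y√(1+z²) = 4.52 + 2×4.67×1.085 = 14.65 m.
Hydraulic radius R = A/P = 30.27/14.65 = 2.066 m.
Manning's equation: Q = (1/n) A R^(2/3) S^(1/2) = (1/0.015) × 30.27 × 2.066^(2/3) × 0.00029^(1/2) = 55.7 m³/s.

Q = 55.7 m³/s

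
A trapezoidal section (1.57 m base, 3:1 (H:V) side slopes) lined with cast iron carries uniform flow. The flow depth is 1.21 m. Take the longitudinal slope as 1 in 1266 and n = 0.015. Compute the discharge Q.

Q = 9.14 m³/s

With bottom width b = 1.57 m and side slope z = 3: A = (b + zy)y = (1.57 + 3×1.21)×1.21 = 6.292 m²; P = b + 2y√(1+z²) = 1.57 + 2×1.21×3.162 = 9.223 m.
Hydraulic radius R = A/P = 6.292/9.223 = 0.6822 m.
Manning's equation: Q = (1/n) A R^(2/3) S^(1/2) = (1/0.015) × 6.292 × 0.6822^(2/3) × 0.0007899^(1/2) = 9.14 m³/s.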